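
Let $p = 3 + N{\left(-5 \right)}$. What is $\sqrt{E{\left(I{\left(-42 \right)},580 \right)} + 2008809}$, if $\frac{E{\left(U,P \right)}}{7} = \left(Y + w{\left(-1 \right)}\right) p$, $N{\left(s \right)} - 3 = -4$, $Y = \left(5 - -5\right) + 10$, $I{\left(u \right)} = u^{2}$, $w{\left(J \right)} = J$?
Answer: $5 \sqrt{80363} \approx 1417.4$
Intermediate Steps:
$Y = 20$ ($Y = \left(5 + 5\right) + 10 = 10 + 10 = 20$)
$N{\left(s \right)} = -1$ ($N{\left(s \right)} = 3 - 4 = -1$)
$p = 2$ ($p = 3 - 1 = 2$)
$E{\left(U,P \right)} = 266$ ($E{\left(U,P \right)} = 7 \left(20 - 1\right) 2 = 7 \cdot 19 \cdot 2 = 7 \cdot 38 = 266$)
$\sqrt{E{\left(I{\left(-42 \right)},580 \right)} + 2008809} = \sqrt{266 + 2008809} = \sqrt{2009075} = 5 \sqrt{80363}$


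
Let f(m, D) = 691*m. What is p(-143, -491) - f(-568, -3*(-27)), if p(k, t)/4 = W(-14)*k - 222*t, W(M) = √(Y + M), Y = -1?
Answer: 828496 - 572*I*√15 ≈ 8.285e+5 - 2215.3*I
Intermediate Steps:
W(M) = √(-1 + M)
p(k, t) = -888*t + 4*I*k*√15 (p(k, t) = 4*(√(-1 - 14)*k - 222*t) = 4*(√(-15)*k - 222*t) = 4*((I*√15)*k - 222*t) = 4*(I*k*√15 - 222*t) = 4*(-222*t + I*k*√15) = -888*t + 4*I*k*√15)
p(-143, -491) - f(-568, -3*(-27)) = (-888*(-491) + 4*I*(-143)*√15) - 691*(-568) = (436008 - 572*I*√15) - 1*(-392488) = (436008 - 572*I*√15) + 392488 = 828496 - 572*I*√15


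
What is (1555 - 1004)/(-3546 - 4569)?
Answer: -551/8115 ≈ -0.067899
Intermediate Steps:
(1555 - 1004)/(-3546 - 4569) = 551/(-8115) = 551*(-1/8115) = -551/8115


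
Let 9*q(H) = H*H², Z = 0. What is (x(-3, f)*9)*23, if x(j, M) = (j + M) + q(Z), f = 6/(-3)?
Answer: -1035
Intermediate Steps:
f = -2 (f = 6*(-⅓) = -2)
q(H) = H³/9 (q(H) = (H*H²)/9 = H³/9)
x(j, M) = M + j (x(j, M) = (j + M) + (⅑)*0³ = (M + j) + (⅑)*0 = (M + j) + 0 = M + j)
(x(-3, f)*9)*23 = ((-2 - 3)*9)*23 = -5*9*23 = -45*23 = -1035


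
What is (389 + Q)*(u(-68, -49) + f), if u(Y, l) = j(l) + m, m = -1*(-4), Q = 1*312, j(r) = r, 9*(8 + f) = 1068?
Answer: 138097/3 ≈ 46032.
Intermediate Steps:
f = 332/3 (f = -8 + (⅑)*1068 = -8 + 356/3 = 332/3 ≈ 110.67)
Q = 312
m = 4
u(Y, l) = 4 + l (u(Y, l) = l + 4 = 4 + l)
(389 + Q)*(u(-68, -49) + f) = (389 + 312)*((4 - 49) + 332/3) = 701*(-45 + 332/3) = 701*(197/3) = 138097/3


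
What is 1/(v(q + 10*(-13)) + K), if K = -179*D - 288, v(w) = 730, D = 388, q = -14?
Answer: -1/69010 ≈ -1.4491e-5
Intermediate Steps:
K = -69740 (K = -179*388 - 288 = -69452 - 288 = -69740)
1/(v(q + 10*(-13)) + K) = 1/(730 - 69740) = 1/(-69010) = -1/69010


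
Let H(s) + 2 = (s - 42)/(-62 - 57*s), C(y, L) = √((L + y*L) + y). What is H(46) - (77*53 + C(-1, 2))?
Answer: -2739694/671 - I ≈ -4083.0 - 1.0*I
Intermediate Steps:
C(y, L) = √(L + y + L*y) (C(y, L) = √((L + L*y) + y) = √(L + y + L*y))
H(s) = -2 + (-42 + s)/(-62 - 57*s) (H(s) = -2 + (s - 42)/(-62 - 57*s) = -2 + (-42 + s)/(-62 - 57*s))
H(46) - (77*53 + C(-1, 2)) = (-82 - 115*46)/(62 + 57*46) - (77*53 + √(2 - 1 + 2*(-1))) = (-82 - 5290)/(62 + 2622) - (4081 + √(2 - 1 - 2)) = -5372/2684 - (4081 + √(-1)) = (1/2684)*(-5372) - (4081 + I) = -1343/671 + (-4081 - I) = -2739694/671 - I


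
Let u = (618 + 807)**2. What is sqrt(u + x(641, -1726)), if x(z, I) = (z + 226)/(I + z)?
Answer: sqrt(2390501574930)/1085 ≈ 1425.0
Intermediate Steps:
u = 2030625 (u = 1425**2 = 2030625)
x(z, I) = (226 + z)/(I + z)
sqrt(u + x(641, -1726)) = sqrt(2030625 + (226 + 641)/(-1726 + 641)) = sqrt(2030625 + 867/(-1085)) = sqrt(2030625 - 1/1085*867) = sqrt(2030625 - 867/1085) = sqrt(2203227258/1085) = sqrt(2390501574930)/1085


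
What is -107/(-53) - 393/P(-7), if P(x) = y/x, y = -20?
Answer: -143663/1060 ≈ -135.53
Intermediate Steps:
P(x) = -20/x
-107/(-53) - 393/P(-7) = -107/(-53) - 393/((-20/(-7))) = -107*(-1/53) - 393/((-20*(-1/7))) = 107/53 - 393/20/7 = 107/53 - 393*7/20 = 107/53 - 2751/20 = -143663/1060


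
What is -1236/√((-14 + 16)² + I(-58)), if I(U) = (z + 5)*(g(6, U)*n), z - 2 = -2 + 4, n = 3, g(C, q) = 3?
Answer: -1236*√85/85 ≈ -134.06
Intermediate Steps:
z = 4 (z = 2 + (-2 + 4) = 2 + 2 = 4)
I(U) = 81 (I(U) = (4 + 5)*(3*3) = 9*9 = 81)
-1236/√((-14 + 16)² + I(-58)) = -1236/√((-14 + 16)² + 81) = -1236/√(2² + 81) = -1236/√(4 + 81) = -1236*√85/85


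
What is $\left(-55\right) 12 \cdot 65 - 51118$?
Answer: $-94018$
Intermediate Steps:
$\left(-55\right) 12 \cdot 65 - 51118 = \left(-660\right) 65 - 51118 = -42900 - 51118 = -94018$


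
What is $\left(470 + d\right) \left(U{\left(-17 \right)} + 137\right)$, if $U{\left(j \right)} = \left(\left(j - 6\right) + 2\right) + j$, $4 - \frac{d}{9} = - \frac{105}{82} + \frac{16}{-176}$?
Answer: $\frac{4207905}{82} \approx 51316.0$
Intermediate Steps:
$d = \frac{43605}{902}$ ($d = 36 - 9 \left(- \frac{105}{82} + \frac{16}{-176}\right) = 36 - 9 \left(\left(-105\right) \frac{1}{82} + 16 \left(- \frac{1}{176}\right)\right) = 36 - 9 \left(- \frac{105}{82} - \frac{1}{11}\right) = 36 - - \frac{11133}{902} = 36 + \frac{11133}{902} = \frac{43605}{902} \approx 48.343$)
$U{\left(j \right)} = -4 + 2 j$ ($U{\left(j \right)} = \left(\left(j - 6\right) + 2\right) + j = \left(\left(-6 + j\right) + 2\right) + j = \left(-4 + j\right) + j = -4 + 2 j$)
$\left(470 + d\right) \left(U{\left(-17 \right)} + 137\right) = \left(470 + \frac{43605}{902}\right) \left(\left(-4 + 2 \left(-17\right)\right) + 137\right) = \frac{467545 \left(\left(-4 - 34\right) + 137\right)}{902} = \frac{467545 \left(-38 + 137\right)}{902} = \frac{467545}{902} \cdot 99 = \frac{4207905}{82}$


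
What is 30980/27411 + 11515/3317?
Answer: 418398325/90922287 ≈ 4.6017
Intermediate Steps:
30980/27411 + 11515/3317 = 418398325/90922287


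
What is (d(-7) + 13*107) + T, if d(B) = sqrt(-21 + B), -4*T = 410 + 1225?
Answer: 3929/4 + 2*I*sqrt(7) ≈ 982.25 + 5.2915*I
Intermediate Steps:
T = -1635/4 (T = -(410 + 1225)/4 = -1/4*1635 = -1635/4 ≈ -408.75)
(d(-7) + 13*107) + T = (sqrt(-21 - 7) + 13*107) - 1635/4 = (sqrt(-28) + 1391) - 1635/4 = (2*I*sqrt(7) + 1391) - 1635/4 = (1391 + 2*I*sqrt(7)) - 1635/4 = 3929/4 + 2*I*sqrt(7)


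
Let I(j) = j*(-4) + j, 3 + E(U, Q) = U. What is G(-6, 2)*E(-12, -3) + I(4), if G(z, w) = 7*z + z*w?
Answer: 798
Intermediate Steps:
E(U, Q) = -3 + U
I(j) = -3*j (I(j) = -4*j + j = -3*j)
G(z, w) = 7*z + w*z
G(-6, 2)*E(-12, -3) + I(4) = (-6*(7 + 2))*(-3 - 12) - 3*4 = -6*9*(-15) - 12 = -54*(-15) - 12 = 810 - 12 = 798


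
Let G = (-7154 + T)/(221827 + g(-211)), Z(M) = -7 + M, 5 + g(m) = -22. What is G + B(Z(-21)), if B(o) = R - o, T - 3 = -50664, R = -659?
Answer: -28002723/44360 ≈ -631.26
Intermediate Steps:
g(m) = -27 (g(m) = -5 - 22 = -27)
T = -50661 (T = 3 - 50664 = -50661)
B(o) = -659 - o
G = -11563/44360 (G = (-7154 - 50661)/(221827 - 27) = -57815/221800 = -57815*1/221800 = -11563/44360 ≈ -0.26066)
G + B(Z(-21)) = -11563/44360 + (-659 - (-7 - 21)) = -11563/44360 + (-659 - 1*(-28)) = -11563/44360 + (-659 + 28) = -11563/44360 - 631 = -28002723/44360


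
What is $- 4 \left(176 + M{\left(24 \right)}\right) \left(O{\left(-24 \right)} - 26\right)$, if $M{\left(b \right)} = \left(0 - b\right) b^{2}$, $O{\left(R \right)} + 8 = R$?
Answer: $-3166336$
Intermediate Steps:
$O{\left(R \right)} = -8 + R$
$M{\left(b \right)} = - b^{3}$ ($M{\left(b \right)} = - b b^{2} = - b^{3}$)
$- 4 \left(176 + M{\left(24 \right)}\right) \left(O{\left(-24 \right)} - 26\right) = - 4 \left(176 - 24^{3}\right) \left(\left(-8 - 24\right) - 26\right) = - 4 \left(176 - 13824\right) \left(-32 - 26\right) = - 4 \left(176 - 13824\right) \left(-58\right) = - 4 \left(\left(-13648\right) \left(-58\right)\right) = \left(-4\right) 791584 = -3166336$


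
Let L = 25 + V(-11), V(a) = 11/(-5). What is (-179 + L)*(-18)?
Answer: 14058/5 ≈ 2811.6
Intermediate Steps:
V(a) = -11/5 (V(a) = 11*(-⅕) = -11/5)
L = 114/5 (L = 25 - 11/5 = 114/5 ≈ 22.800)
(-179 + L)*(-18) = (-179 + 114/5)*(-18) = -781/5*(-18) = 14058/5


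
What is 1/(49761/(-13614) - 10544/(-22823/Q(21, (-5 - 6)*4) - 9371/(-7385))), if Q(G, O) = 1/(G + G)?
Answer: -32124504445982/117066019497673 ≈ -0.27441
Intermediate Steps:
Q(G, O) = 1/(2*G)
1/(49761/(-13614) - 10544/(-22823/Q(21, (-5 - 6)*4) - 9371/(-7385))) = 1/(49761/(-13614) - 10544/(-22823/((1/2)/21) - 9371/(-7385))) = 1/(49761*(-1/13614) - 10544/(-22823/((1/2)*(1/21)) - 9371*(-1/7385))) = 1/(-16587/4538 - 10544/(-22823/1/42 + 9371/7385)) = 1/(-16587/4538 - 10544/(-22823*42 + 9371/7385)) = 1/(-16587/4538 - 10544/(-958566 + 9371/7385)) = 1/(-16587/4538 - 10544/(-7079000539/7385)) = 1/(-16587/4538 - 10544*(-7385/7079000539)) = 1/(-16587/4538 + 77867440/7079000539) = 1/(-117066019497673/32124504445982) = -32124504445982/117066019497673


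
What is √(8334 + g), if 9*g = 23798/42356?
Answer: 13*√199059286054/63534 ≈ 91.291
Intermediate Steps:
g = 11899/190602 (g = (23798/42356)/9 = (23798*(1/42356))/9 = (⅑)*(11899/21178) = 11899/190602 ≈ 0.062429)
√(8334 + g) = √(8334 + 11899/190602) = √(1588488967/190602) = 13*√199059286054/63534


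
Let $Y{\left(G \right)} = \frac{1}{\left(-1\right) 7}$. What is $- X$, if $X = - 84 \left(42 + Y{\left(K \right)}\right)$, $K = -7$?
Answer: $3516$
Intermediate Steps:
$Y{\left(G \right)} = - \frac{1}{7}$ ($Y{\left(G \right)} = \frac{1}{-7} = - \frac{1}{7}$)
$X = -3516$ ($X = - 84 \left(42 - \frac{1}{7}\right) = \left(-84\right) \frac{293}{7} = -3516$)
$- X = \left(-1\right) \left(-3516\right) = 3516$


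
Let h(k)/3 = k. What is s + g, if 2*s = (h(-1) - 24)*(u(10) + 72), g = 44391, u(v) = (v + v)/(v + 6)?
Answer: 347217/8 ≈ 43402.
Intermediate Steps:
u(v) = 2*v/(6 + v) (u(v) = (2*v)/(6 + v) = 2*v/(6 + v))
h(k) = 3*k
s = -7911/8 (s = ((3*(-1) - 24)*(2*10/(6 + 10) + 72))/2 = ((-3 - 24)*(2*10/16 + 72))/2 = (-27*(2*10*(1/16) + 72))/2 = (-27*(5/4 + 72))/2 = (-27*293/4)/2 = (1/2)*(-7911/4) = -7911/8 ≈ -988.88)
s + g = -7911/8 + 44391 = 347217/8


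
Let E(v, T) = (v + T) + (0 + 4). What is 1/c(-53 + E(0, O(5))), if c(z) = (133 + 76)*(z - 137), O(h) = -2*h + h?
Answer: -1/39919 ≈ -2.5051e-5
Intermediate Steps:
O(h) = -h
E(v, T) = 4 + T + v (E(v, T) = (T + v) + 4 = 4 + T + v)
c(z) = -28633 + 209*z (c(z) = 209*(-137 + z) = -28633 + 209*z)
1/c(-53 + E(0, O(5))) = 1/(-28633 + 209*(-53 + (4 - 1*5 + 0))) = 1/(-28633 + 209*(-53 + (4 - 5 + 0))) = 1/(-28633 + 209*(-53 - 1)) = 1/(-28633 + 209*(-54)) = 1/(-28633 - 11286) = 1/(-39919) = -1/39919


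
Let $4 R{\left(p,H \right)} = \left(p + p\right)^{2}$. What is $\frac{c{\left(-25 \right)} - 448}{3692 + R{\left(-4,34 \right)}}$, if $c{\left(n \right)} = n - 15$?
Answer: $- \frac{122}{927} \approx -0.13161$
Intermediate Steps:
$R{\left(p,H \right)} = p^{2}$ ($R{\left(p,H \right)} = \frac{\left(p + p\right)^{2}}{4} = \frac{\left(2 p\right)^{2}}{4} = \frac{4 p^{2}}{4} = p^{2}$)
$c{\left(n \right)} = -15 + n$ ($c{\left(n \right)} = n - 15 = -15 + n$)
$\frac{c{\left(-25 \right)} - 448}{3692 + R{\left(-4,34 \right)}} = \frac{\left(-15 - 25\right) - 448}{3692 + \left(-4\right)^{2}} = \frac{-40 - 448}{3692 + 16} = - \frac{488}{3708} = \left(-488\right) \frac{1}{3708} = - \frac{122}{927}$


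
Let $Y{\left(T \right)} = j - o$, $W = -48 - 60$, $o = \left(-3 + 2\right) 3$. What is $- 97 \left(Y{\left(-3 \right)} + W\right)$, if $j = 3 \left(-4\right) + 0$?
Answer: $11349$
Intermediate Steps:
$o = -3$ ($o = \left(-1\right) 3 = -3$)
$W = -108$ ($W = -48 - 60 = -108$)
$j = -12$ ($j = -12 + 0 = -12$)
$Y{\left(T \right)} = -9$ ($Y{\left(T \right)} = -12 - -3 = -12 + 3 = -9$)
$- 97 \left(Y{\left(-3 \right)} + W\right) = - 97 \left(-9 - 108\right) = \left(-97\right) \left(-117\right) = 11349$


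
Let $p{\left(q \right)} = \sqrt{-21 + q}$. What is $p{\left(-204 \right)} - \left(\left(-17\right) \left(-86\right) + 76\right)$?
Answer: $-1538 + 15 i \approx -1538.0 + 15.0 i$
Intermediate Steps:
$p{\left(-204 \right)} - \left(\left(-17\right) \left(-86\right) + 76\right) = \sqrt{-21 - 204} - \left(\left(-17\right) \left(-86\right) + 76\right) = \sqrt{-225} - \left(1462 + 76\right) = 15 i - 1538 = -1538 + 15 i$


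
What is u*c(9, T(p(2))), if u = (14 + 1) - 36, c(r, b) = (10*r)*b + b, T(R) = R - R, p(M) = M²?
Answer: 0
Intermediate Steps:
T(R) = 0
c(r, b) = b + 10*b*r (c(r, b) = 10*b*r + b = b + 10*b*r)
u = -21 (u = 15 - 36 = -21)
u*c(9, T(p(2))) = -0*(1 + 10*9) = -0*(1 + 90) = -0*91 = -21*0 = 0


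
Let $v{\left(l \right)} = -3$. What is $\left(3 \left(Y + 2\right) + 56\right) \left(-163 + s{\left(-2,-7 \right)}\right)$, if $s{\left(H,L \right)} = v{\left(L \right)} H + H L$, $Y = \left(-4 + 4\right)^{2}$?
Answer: $-8866$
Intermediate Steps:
$Y = 0$ ($Y = 0^{2} = 0$)
$s{\left(H,L \right)} = - 3 H + H L$
$\left(3 \left(Y + 2\right) + 56\right) \left(-163 + s{\left(-2,-7 \right)}\right) = \left(3 \left(0 + 2\right) + 56\right) \left(-163 - 2 \left(-3 - 7\right)\right) = \left(3 \cdot 2 + 56\right) \left(-163 - -20\right) = \left(6 + 56\right) \left(-163 + 20\right) = 62 \left(-143\right) = -8866$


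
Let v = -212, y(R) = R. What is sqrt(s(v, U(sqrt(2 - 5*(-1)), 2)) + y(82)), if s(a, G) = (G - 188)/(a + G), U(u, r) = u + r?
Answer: sqrt(17406 - 83*sqrt(7))/sqrt(210 - sqrt(7)) ≈ 9.1041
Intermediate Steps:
U(u, r) = r + u
s(a, G) = (-188 + G)/(G + a)
sqrt(s(v, U(sqrt(2 - 5*(-1)), 2)) + y(82)) = sqrt((-188 + (2 + sqrt(2 - 5*(-1))))/((2 + sqrt(2 - 5*(-1))) - 212) + 82) = sqrt((-188 + (2 + sqrt(2 + 5)))/((2 + sqrt(2 + 5)) - 212) + 82) = sqrt((-188 + (2 + sqrt(7)))/((2 + sqrt(7)) - 212) + 82) = sqrt((-186 + sqrt(7))/(-210 + sqrt(7)) + 82) = sqrt(82 + (-186 + sqrt(7))/(-210 + sqrt(7)))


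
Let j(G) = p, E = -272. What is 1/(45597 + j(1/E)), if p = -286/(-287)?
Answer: 287/13086625 ≈ 2.1931e-5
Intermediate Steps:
p = 286/287 (p = -286*(-1/287) = 286/287 ≈ 0.99652)
j(G) = 286/287
1/(45597 + j(1/E)) = 1/(45597 + 286/287) = 1/(13086625/287) = 287/13086625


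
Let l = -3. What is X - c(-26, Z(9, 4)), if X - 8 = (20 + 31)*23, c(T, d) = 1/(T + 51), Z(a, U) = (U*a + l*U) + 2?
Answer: 29524/25 ≈ 1181.0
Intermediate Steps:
Z(a, U) = 2 - 3*U + U*a (Z(a, U) = (U*a - 3*U) + 2 = (-3*U + U*a) + 2 = 2 - 3*U + U*a)
c(T, d) = 1/(51 + T)
X = 1181 (X = 8 + (20 + 31)*23 = 8 + 51*23 = 8 + 1173 = 1181)
X - c(-26, Z(9, 4)) = 1181 - 1/(51 - 26) = 1181 - 1/25 = 29524/25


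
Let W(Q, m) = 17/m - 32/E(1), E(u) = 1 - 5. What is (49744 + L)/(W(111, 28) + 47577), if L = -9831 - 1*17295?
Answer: 633304/1332397 ≈ 0.47531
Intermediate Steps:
L = -27126 (L = -9831 - 17295 = -27126)
E(u) = -4
W(Q, m) = 8 + 17/m (W(Q, m) = 17/m - 32/(-4) = 17/m - 32*(-1/4) = 17/m + 8 = 8 + 17/m)
(49744 + L)/(W(111, 28) + 47577) = (49744 - 27126)/((8 + 17/28) + 47577) = 22618/((8 + 17*(1/28)) + 47577) = 22618/((8 + 17/28) + 47577) = 22618/(241/28 + 47577) = 22618/(1332397/28) = 22618*(28/1332397) = 633304/1332397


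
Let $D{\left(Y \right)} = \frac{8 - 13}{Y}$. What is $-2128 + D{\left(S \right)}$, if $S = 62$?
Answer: $- \frac{131941}{62} \approx -2128.1$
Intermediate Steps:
$D{\left(Y \right)} = - \frac{5}{Y}$
$-2128 + D{\left(S \right)} = -2128 - \frac{5}{62} = - \frac{131941}{62}$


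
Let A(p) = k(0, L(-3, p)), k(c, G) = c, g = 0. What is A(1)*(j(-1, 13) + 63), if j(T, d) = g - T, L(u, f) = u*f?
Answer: 0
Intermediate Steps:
L(u, f) = f*u
j(T, d) = -T (j(T, d) = 0 - T = -T)
A(p) = 0
A(1)*(j(-1, 13) + 63) = 0*(-1*(-1) + 63) = 0*(1 + 63) = 0*64 = 0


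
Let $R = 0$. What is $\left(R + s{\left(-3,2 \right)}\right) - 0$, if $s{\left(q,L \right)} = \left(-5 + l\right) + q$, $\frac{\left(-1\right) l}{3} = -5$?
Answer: $7$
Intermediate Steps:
$l = 15$ ($l = \left(-3\right) \left(-5\right) = 15$)
$s{\left(q,L \right)} = 10 + q$ ($s{\left(q,L \right)} = \left(-5 + 15\right) + q = 10 + q$)
$\left(R + s{\left(-3,2 \right)}\right) - 0 = \left(0 + \left(10 - 3\right)\right) - 0 = \left(0 + 7\right) + 0 = 7 + 0 = 7$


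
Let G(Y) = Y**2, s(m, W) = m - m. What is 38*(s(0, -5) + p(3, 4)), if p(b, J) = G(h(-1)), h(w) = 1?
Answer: 38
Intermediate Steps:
s(m, W) = 0
p(b, J) = 1 (p(b, J) = 1**2 = 1)
38*(s(0, -5) + p(3, 4)) = 38*(0 + 1) = 38*1 = 38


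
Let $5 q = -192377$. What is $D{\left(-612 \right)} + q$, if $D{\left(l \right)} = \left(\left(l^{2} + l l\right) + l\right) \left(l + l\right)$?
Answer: $- \frac{4580865497}{5} \approx -9.1617 \cdot 10^{8}$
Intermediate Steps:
$q = - \frac{192377}{5}$ ($q = \frac{1}{5} \left(-192377\right) = - \frac{192377}{5} \approx -38475.0$)
$D{\left(l \right)} = 2 l \left(l + 2 l^{2}\right)$ ($D{\left(l \right)} = \left(\left(l^{2} + l^{2}\right) + l\right) 2 l = \left(2 l^{2} + l\right) 2 l = \left(l + 2 l^{2}\right) 2 l = 2 l \left(l + 2 l^{2}\right)$)
$D{\left(-612 \right)} + q = \left(-612\right)^{2} \left(2 + 4 \left(-612\right)\right) - \frac{192377}{5} = 374544 \left(2 - 2448\right) - \frac{192377}{5} = 374544 \left(-2446\right) - \frac{192377}{5} = -916134624 - \frac{192377}{5} = - \frac{4580865497}{5}$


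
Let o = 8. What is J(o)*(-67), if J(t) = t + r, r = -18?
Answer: 670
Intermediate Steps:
J(t) = -18 + t (J(t) = t - 18 = -18 + t)
J(o)*(-67) = (-18 + 8)*(-67) = -10*(-67) = 670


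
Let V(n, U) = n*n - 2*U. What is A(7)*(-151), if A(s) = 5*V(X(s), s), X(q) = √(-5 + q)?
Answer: 9060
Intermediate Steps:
V(n, U) = n² - 2*U
A(s) = -25 - 5*s (A(s) = 5*((√(-5 + s))² - 2*s) = 5*((-5 + s) - 2*s) = 5*(-5 - s) = -25 - 5*s)
A(7)*(-151) = (-25 - 5*7)*(-151) = (-25 - 35)*(-151) = -60*(-151) = 9060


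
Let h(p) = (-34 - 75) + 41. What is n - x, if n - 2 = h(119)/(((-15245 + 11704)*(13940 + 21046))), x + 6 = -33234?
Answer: 121123509740/3643689 ≈ 33242.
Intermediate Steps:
x = -33240 (x = -6 - 33234 = -33240)
h(p) = -68 (h(p) = -109 + 41 = -68)
n = 7287380/3643689 (n = 2 - 68*1/((-15245 + 11704)*(13940 + 21046)) = 2 - 68/((-3541*34986)) = 2 - 68/(-123885426) = 2 - 68*(-1/123885426) = 2 + 2/3643689 = 7287380/3643689 ≈ 2.0000)
n - x = 7287380/3643689 - 1*(-33240) = 7287380/3643689 + 33240 = 121123509740/3643689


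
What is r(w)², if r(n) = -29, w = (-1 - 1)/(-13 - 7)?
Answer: 841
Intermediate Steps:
w = ⅒ (w = -2/(-20) = -2*(-1/20) = ⅒ ≈ 0.10000)
r(w)² = (-29)² = 841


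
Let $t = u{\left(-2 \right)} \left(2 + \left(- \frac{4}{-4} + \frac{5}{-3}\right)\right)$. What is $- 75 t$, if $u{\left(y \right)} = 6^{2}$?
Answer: $-3600$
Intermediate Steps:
$u{\left(y \right)} = 36$
$t = 48$ ($t = 36 \left(2 + \left(- \frac{4}{-4} + \frac{5}{-3}\right)\right) = 36 \left(2 + \left(\left(-4\right) \left(- \frac{1}{4}\right) + 5 \left(- \frac{1}{3}\right)\right)\right) = 36 \left(2 + \left(1 - \frac{5}{3}\right)\right) = 36 \left(2 - \frac{2}{3}\right) = 36 \cdot \frac{4}{3} = 48$)
$- 75 t = \left(-75\right) 48 = -3600$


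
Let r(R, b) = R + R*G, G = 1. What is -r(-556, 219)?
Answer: 1112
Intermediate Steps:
r(R, b) = 2*R (r(R, b) = R + R*1 = R + R = 2*R)
-r(-556, 219) = -2*(-556) = -1*(-1112) = 1112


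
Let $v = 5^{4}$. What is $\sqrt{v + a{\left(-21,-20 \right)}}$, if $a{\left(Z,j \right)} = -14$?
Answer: $\sqrt{611} \approx 24.718$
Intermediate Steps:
$v = 625$
$\sqrt{v + a{\left(-21,-20 \right)}} = \sqrt{625 - 14} = \sqrt{611}$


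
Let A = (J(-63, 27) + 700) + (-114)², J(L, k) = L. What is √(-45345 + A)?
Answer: 4*I*√1982 ≈ 178.08*I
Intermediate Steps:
A = 13633 (A = (-63 + 700) + (-114)² = 637 + 12996 = 13633)
√(-45345 + A) = √(-45345 + 13633) = √(-31712) = 4*I*√1982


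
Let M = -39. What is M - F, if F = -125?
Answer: 86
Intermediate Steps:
M - F = -39 - 1*(-125) = -39 + 125 = 86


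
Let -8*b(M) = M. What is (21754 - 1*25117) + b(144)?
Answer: -3381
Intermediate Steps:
b(M) = -M/8
(21754 - 1*25117) + b(144) = (21754 - 1*25117) - ⅛*144 = (21754 - 25117) - 18 = -3363 - 18 = -3381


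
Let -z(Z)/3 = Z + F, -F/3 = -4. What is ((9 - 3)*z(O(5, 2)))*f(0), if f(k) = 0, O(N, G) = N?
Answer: 0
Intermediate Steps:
F = 12 (F = -3*(-4) = 12)
z(Z) = -36 - 3*Z (z(Z) = -3*(Z + 12) = -3*(12 + Z) = -36 - 3*Z)
((9 - 3)*z(O(5, 2)))*f(0) = ((9 - 3)*(-36 - 3*5))*0 = (6*(-36 - 15))*0 = (6*(-51))*0 = -306*0 = 0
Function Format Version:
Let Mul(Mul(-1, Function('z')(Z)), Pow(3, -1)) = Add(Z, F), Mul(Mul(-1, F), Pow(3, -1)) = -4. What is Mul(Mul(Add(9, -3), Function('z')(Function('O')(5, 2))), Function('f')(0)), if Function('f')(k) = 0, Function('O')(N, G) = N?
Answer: 0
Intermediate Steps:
F = 12 (F = Mul(-3, -4) = 12)
Function('z')(Z) = Add(-36, Mul(-3, Z)) (Function('z')(Z) = Mul(-3, Add(Z, 12)) = Mul(-3, Add(12, Z)) = Add(-36, Mul(-3, Z)))
Mul(Mul(Add(9, -3), Function('z')(Function('O')(5, 2))), Function('f')(0)) = Mul(Mul(Add(9, -3), Add(-36, Mul(-3, 5))), 0) = Mul(Mul(6, Add(-36, -15)), 0) = Mul(Mul(6, -51), 0) = Mul(-306, 0) = 0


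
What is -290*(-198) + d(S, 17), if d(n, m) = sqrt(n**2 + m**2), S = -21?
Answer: 57420 + sqrt(730) ≈ 57447.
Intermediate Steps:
d(n, m) = sqrt(m**2 + n**2)
-290*(-198) + d(S, 17) = -290*(-198) + sqrt(17**2 + (-21)**2) = 57420 + sqrt(289 + 441) = 57420 + sqrt(730)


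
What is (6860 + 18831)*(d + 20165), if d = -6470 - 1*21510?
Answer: -200775165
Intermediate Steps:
d = -27980 (d = -6470 - 21510 = -27980)
(6860 + 18831)*(d + 20165) = (6860 + 18831)*(-27980 + 20165) = 25691*(-7815) = -200775165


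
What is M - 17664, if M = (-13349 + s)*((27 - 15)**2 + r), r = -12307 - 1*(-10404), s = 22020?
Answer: -15269953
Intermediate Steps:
r = -1903 (r = -12307 + 10404 = -1903)
M = -15252289 (M = (-13349 + 22020)*((27 - 15)**2 - 1903) = 8671*(12**2 - 1903) = 8671*(144 - 1903) = 8671*(-1759) = -15252289)
M - 17664 = -15252289 - 17664 = -15269953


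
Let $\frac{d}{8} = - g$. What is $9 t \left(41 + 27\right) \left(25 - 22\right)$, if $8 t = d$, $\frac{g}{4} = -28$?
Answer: $205632$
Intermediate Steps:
$g = -112$ ($g = 4 \left(-28\right) = -112$)
$d = 896$ ($d = 8 \left(\left(-1\right) \left(-112\right)\right) = 8 \cdot 112 = 896$)
$t = 112$ ($t = \frac{1}{8} \cdot 896 = 112$)
$9 t \left(41 + 27\right) \left(25 - 22\right) = 9 \cdot 112 \left(41 + 27\right) \left(25 - 22\right) = 1008 \cdot 68 \cdot 3 = 1008 \cdot 204 = 205632$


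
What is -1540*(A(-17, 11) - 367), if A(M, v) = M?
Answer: 591360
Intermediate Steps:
-1540*(A(-17, 11) - 367) = -1540*(-17 - 367) = -1540*(-384) = 591360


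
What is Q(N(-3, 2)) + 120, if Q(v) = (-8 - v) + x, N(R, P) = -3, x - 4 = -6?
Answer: 113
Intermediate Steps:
x = -2 (x = 4 - 6 = -2)
Q(v) = -10 - v (Q(v) = (-8 - v) - 2 = -10 - v)
Q(N(-3, 2)) + 120 = (-10 - 1*(-3)) + 120 = (-10 + 3) + 120 = -7 + 120 = 113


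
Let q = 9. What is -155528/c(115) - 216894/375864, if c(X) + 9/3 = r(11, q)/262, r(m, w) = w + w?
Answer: 39884546843/751728 ≈ 53057.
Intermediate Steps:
r(m, w) = 2*w
c(X) = -384/131 (c(X) = -3 + (2*9)/262 = -3 + 18*(1/262) = -3 + 9/131 = -384/131)
-155528/c(115) - 216894/375864 = -155528/(-384/131) - 216894/375864 = -155528*(-131/384) - 216894*1/375864 = 2546771/48 - 36149/62644 = 39884546843/751728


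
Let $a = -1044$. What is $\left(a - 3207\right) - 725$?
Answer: $-4976$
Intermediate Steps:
$\left(a - 3207\right) - 725 = \left(-1044 - 3207\right) - 725 = -4251 - 725 = -4976$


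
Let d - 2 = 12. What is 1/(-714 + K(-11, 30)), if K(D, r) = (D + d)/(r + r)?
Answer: -20/14279 ≈ -0.0014007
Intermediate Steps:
d = 14 (d = 2 + 12 = 14)
K(D, r) = (14 + D)/(2*r) (K(D, r) = (D + 14)/(r + r) = (14 + D)/((2*r)) = (14 + D)*(1/(2*r)) = (14 + D)/(2*r))
1/(-714 + K(-11, 30)) = 1/(-714 + (½)*(14 - 11)/30) = 1/(-714 + (½)*(1/30)*3) = 1/(-714 + 1/20) = 1/(-14279/20) = -20/14279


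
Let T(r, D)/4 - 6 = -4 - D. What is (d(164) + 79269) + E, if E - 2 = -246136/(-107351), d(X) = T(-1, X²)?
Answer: -3038323919/107351 ≈ -28303.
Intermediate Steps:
T(r, D) = 8 - 4*D (T(r, D) = 24 + 4*(-4 - D) = 24 + (-16 - 4*D) = 8 - 4*D)
d(X) = 8 - 4*X²
E = 460838/107351 (E = 2 - 246136/(-107351) = 2 - 246136*(-1/107351) = 2 + 246136/107351 = 460838/107351 ≈ 4.2928)
(d(164) + 79269) + E = ((8 - 4*164²) + 79269) + 460838/107351 = ((8 - 4*26896) + 79269) + 460838/107351 = ((8 - 107584) + 79269) + 460838/107351 = (-107576 + 79269) + 460838/107351 = -28307 + 460838/107351 = -3038323919/107351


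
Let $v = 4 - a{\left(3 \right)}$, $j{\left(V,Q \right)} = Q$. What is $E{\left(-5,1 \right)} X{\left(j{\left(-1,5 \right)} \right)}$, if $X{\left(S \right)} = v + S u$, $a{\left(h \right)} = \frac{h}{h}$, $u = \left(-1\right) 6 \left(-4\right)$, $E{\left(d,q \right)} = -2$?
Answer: $-246$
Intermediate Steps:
$u = 24$ ($u = \left(-6\right) \left(-4\right) = 24$)
$a{\left(h \right)} = 1$
$v = 3$ ($v = 4 - 1 = 3$)
$X{\left(S \right)} = 3 + 24 S$ ($X{\left(S \right)} = 3 + S 24 = 3 + 24 S$)
$E{\left(-5,1 \right)} X{\left(j{\left(-1,5 \right)} \right)} = - 2 \left(3 + 24 \cdot 5\right) = - 2 \left(3 + 120\right) = \left(-2\right) 123 = -246$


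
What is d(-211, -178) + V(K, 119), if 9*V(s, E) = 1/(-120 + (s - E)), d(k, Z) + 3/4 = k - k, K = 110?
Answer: -3487/4644 ≈ -0.75086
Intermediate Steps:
d(k, Z) = -¾ (d(k, Z) = -¾ + (k - k) = -¾ + 0 = -¾)
V(s, E) = 1/(9*(-120 + s - E)) (V(s, E) = 1/(9*(-120 + (s - E))) = 1/(9*(-120 + s - E)))
d(-211, -178) + V(K, 119) = -¾ + 1/(9*(-120 + 110 - 1*119)) = -¾ + 1/(9*(-120 + 110 - 119)) = -¾ + (⅑)/(-129) = -¾ + (⅑)*(-1/129) = -¾ - 1/1161 = -3487/4644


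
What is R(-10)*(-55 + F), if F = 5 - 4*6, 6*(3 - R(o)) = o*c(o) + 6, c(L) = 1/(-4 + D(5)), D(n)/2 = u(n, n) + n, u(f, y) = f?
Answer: -3737/24 ≈ -155.71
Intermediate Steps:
D(n) = 4*n (D(n) = 2*(n + n) = 2*(2*n) = 4*n)
c(L) = 1/16 (c(L) = 1/(-4 + 4*5) = 1/(-4 + 20) = 1/16)
R(o) = 2 - o/96 (R(o) = 3 - (o*(1/16) + 6)/6 = 3 - (o/16 + 6)/6 = 3 - (6 + o/16)/6 = 3 + (-1 - o/96) = 2 - o/96)
F = -19 (F = 5 - 24 = -19)
R(-10)*(-55 + F) = (2 - 1/96*(-10))*(-55 - 19) = (2 + 5/48)*(-74) = (101/48)*(-74) = -3737/24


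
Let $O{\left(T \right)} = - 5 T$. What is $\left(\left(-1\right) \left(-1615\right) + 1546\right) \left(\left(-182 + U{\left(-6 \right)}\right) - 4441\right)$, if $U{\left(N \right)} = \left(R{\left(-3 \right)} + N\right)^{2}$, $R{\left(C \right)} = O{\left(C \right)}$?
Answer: $-14357262$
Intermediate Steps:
$R{\left(C \right)} = - 5 C$
$U{\left(N \right)} = \left(15 + N\right)^{2}$ ($U{\left(N \right)} = \left(\left(-5\right) \left(-3\right) + N\right)^{2} = \left(15 + N\right)^{2}$)
$\left(\left(-1\right) \left(-1615\right) + 1546\right) \left(\left(-182 + U{\left(-6 \right)}\right) - 4441\right) = \left(\left(-1\right) \left(-1615\right) + 1546\right) \left(\left(-182 + \left(15 - 6\right)^{2}\right) - 4441\right) = \left(1615 + 1546\right) \left(\left(-182 + 9^{2}\right) - 4441\right) = 3161 \left(\left(-182 + 81\right) - 4441\right) = 3161 \left(-101 - 4441\right) = 3161 \left(-4542\right) = -14357262$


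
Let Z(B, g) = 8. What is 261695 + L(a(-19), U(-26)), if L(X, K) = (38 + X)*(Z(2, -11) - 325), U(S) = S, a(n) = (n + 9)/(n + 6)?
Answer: 3242267/13 ≈ 2.4941e+5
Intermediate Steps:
a(n) = (9 + n)/(6 + n)
L(X, K) = -12046 - 317*X (L(X, K) = (38 + X)*(8 - 325) = (38 + X)*(-317) = -12046 - 317*X)
261695 + L(a(-19), U(-26)) = 261695 + (-12046 - 317*(9 - 19)/(6 - 19)) = 261695 + (-12046 - 317*(-10)/(-13)) = 261695 + (-12046 - (-317)*(-10)/13) = 261695 + (-12046 - 317*10/13) = 261695 + (-12046 - 3170/13) = 261695 - 159768/13 = 3242267/13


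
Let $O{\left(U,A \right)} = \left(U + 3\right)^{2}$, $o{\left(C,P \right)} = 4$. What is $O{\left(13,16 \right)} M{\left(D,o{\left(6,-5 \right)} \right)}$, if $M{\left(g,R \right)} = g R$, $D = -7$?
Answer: $-7168$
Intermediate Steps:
$O{\left(U,A \right)} = \left(3 + U\right)^{2}$
$M{\left(g,R \right)} = R g$
$O{\left(13,16 \right)} M{\left(D,o{\left(6,-5 \right)} \right)} = \left(3 + 13\right)^{2} \cdot 4 \left(-7\right) = 16^{2} \left(-28\right) = 256 \left(-28\right) = -7168$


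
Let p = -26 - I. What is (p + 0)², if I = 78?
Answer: 10816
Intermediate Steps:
p = -104 (p = -26 - 1*78 = -26 - 78 = -104)
(p + 0)² = (-104 + 0)² = (-104)² = 10816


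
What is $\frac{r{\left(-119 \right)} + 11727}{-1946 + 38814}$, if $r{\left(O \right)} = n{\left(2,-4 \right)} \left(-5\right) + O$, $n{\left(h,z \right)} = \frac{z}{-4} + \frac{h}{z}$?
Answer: $\frac{23211}{73736} \approx 0.31479$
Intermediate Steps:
$n{\left(h,z \right)} = - \frac{z}{4} + \frac{h}{z}$ ($n{\left(h,z \right)} = z \left(- \frac{1}{4}\right) + \frac{h}{z} = - \frac{z}{4} + \frac{h}{z}$)
$r{\left(O \right)} = - \frac{5}{2} + O$ ($r{\left(O \right)} = \left(\left(- \frac{1}{4}\right) \left(-4\right) + \frac{2}{-4}\right) \left(-5\right) + O = \left(1 + 2 \left(- \frac{1}{4}\right)\right) \left(-5\right) + O = \left(1 - \frac{1}{2}\right) \left(-5\right) + O = \frac{1}{2} \left(-5\right) + O = - \frac{5}{2} + O$)
$\frac{r{\left(-119 \right)} + 11727}{-1946 + 38814} = \frac{\left(- \frac{5}{2} - 119\right) + 11727}{-1946 + 38814} = \frac{- \frac{243}{2} + 11727}{36868} = \frac{23211}{2} \cdot \frac{1}{36868} = \frac{23211}{73736}$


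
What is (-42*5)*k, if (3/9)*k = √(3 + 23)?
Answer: -630*√26 ≈ -3212.4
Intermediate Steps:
k = 3*√26 (k = 3*√(3 + 23) = 3*√26 ≈ 15.297)
(-42*5)*k = (-42*5)*(3*√26) = -630*√26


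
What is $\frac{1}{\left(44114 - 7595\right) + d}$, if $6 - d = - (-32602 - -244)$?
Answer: $\frac{1}{4167} \approx 0.00023998$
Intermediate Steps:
$d = -32352$ ($d = 6 - - (-32602 - -244) = 6 - - (-32602 + 244) = 6 - \left(-1\right) \left(-32358\right) = 6 - 32358 = -32352$)
$\frac{1}{\left(44114 - 7595\right) + d} = \frac{1}{\left(44114 - 7595\right) - 32352} = \frac{1}{36519 - 32352} = \frac{1}{4167}$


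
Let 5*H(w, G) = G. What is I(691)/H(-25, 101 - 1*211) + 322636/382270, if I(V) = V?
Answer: -128525289/4204970 ≈ -30.565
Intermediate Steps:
H(w, G) = G/5
I(691)/H(-25, 101 - 1*211) + 322636/382270 = 691/(((101 - 1*211)/5)) + 322636/382270 = 691/(((101 - 211)/5)) + 322636*(1/382270) = 691/(((1/5)*(-110))) + 161318/191135 = 691/(-22) + 161318/191135 = 691*(-1/22) + 161318/191135 = -691/22 + 161318/191135 = -128525289/4204970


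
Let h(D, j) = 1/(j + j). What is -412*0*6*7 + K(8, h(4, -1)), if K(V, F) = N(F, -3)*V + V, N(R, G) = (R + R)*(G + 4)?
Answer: 0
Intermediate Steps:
N(R, G) = 2*R*(4 + G) (N(R, G) = (2*R)*(4 + G) = 2*R*(4 + G))
h(D, j) = 1/(2*j)
K(V, F) = V + 2*F*V (K(V, F) = (2*F*(4 - 3))*V + V = (2*F*1)*V + V = (2*F)*V + V = 2*F*V + V = V + 2*F*V)
-412*0*6*7 + K(8, h(4, -1)) = -412*0*6*7 + 8*(1 + 2*((½)/(-1))) = -0*7 + 8*(1 + 2*((½)*(-1))) = -412*0 + 8*(1 + 2*(-½)) = 0 + 8*(1 - 1) = 0 + 8*0 = 0 + 0 = 0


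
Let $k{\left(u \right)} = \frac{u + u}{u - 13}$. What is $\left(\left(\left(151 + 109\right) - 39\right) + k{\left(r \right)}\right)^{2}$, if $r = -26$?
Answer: $\frac{444889}{9} \approx 49432.0$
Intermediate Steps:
$k{\left(u \right)} = \frac{2 u}{-13 + u}$
$\left(\left(\left(151 + 109\right) - 39\right) + k{\left(r \right)}\right)^{2} = \left(\left(\left(151 + 109\right) - 39\right) + 2 \left(-26\right) \frac{1}{-13 - 26}\right)^{2} = \left(\left(260 - 39\right) + 2 \left(-26\right) \frac{1}{-39}\right)^{2} = \left(221 + 2 \left(-26\right) \left(- \frac{1}{39}\right)\right)^{2} = \left(221 + \frac{4}{3}\right)^{2} = \left(\frac{667}{3}\right)^{2} = \frac{444889}{9}$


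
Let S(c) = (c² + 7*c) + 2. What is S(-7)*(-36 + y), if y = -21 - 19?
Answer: -152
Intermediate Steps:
y = -40
S(c) = 2 + c² + 7*c
S(-7)*(-36 + y) = (2 + (-7)² + 7*(-7))*(-36 - 40) = (2 + 49 - 49)*(-76) = 2*(-76) = -152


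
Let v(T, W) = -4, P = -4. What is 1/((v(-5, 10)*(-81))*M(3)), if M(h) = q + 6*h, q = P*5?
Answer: -1/648 ≈ -0.0015432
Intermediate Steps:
q = -20 (q = -4*5 = -20)
M(h) = -20 + 6*h
1/((v(-5, 10)*(-81))*M(3)) = 1/((-4*(-81))*(-20 + 6*3)) = 1/(324*(-20 + 18)) = 1/(324*(-2)) = 1/(-648) = -1/648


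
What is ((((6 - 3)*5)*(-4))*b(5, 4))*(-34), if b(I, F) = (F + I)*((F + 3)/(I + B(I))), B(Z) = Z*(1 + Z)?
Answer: 3672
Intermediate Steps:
b(I, F) = (3 + F)*(F + I)/(I + I*(1 + I)) (b(I, F) = (F + I)*((F + 3)/(I + I*(1 + I))) = (F + I)*((3 + F)/(I + I*(1 + I))) = (3 + F)*(F + I)/(I + I*(1 + I)))
((((6 - 3)*5)*(-4))*b(5, 4))*(-34) = ((((6 - 3)*5)*(-4))*((4² + 3*4 + 3*5 + 4*5)/(5*(2 + 5))))*(-34) = (((3*5)*(-4))*((⅕)*(16 + 12 + 15 + 20)/7))*(-34) = ((15*(-4))*((⅕)*(⅐)*63))*(-34) = -60*9/5*(-34) = -108*(-34) = 3672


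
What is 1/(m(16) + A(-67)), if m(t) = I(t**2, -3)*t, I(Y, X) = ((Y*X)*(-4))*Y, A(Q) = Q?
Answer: 1/12582845 ≈ 7.9473e-8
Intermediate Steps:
I(Y, X) = -4*X*Y**2 (I(Y, X) = ((X*Y)*(-4))*Y = (-4*X*Y)*Y = -4*X*Y**2)
m(t) = 12*t**5 (m(t) = (-4*(-3)*(t**2)**2)*t = (-4*(-3)*t**4)*t = (12*t**4)*t = 12*t**5)
1/(m(16) + A(-67)) = 1/(12*16**5 - 67) = 1/(12*1048576 - 67) = 1/(12582912 - 67) = 1/12582845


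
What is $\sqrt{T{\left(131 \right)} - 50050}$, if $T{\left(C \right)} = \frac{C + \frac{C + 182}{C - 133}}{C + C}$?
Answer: $\frac{i \sqrt{3435638881}}{262} \approx 223.72 i$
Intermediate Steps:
$T{\left(C \right)} = \frac{C + \frac{182 + C}{-133 + C}}{2 C}$
$\sqrt{T{\left(131 \right)} - 50050} = \sqrt{\frac{182 + 131^{2} - 17292}{2 \cdot 131 \left(-133 + 131\right)} - 50050} = \sqrt{\frac{1}{2} \cdot \frac{1}{131} \frac{1}{-2} \left(182 + 17161 - 17292\right) - 50050} = \sqrt{\frac{1}{2} \cdot \frac{1}{131} \left(- \frac{1}{2}\right) 51 - 50050} = \sqrt{- \frac{51}{524} - 50050} = \sqrt{- \frac{26226251}{524}} = \frac{i \sqrt{3435638881}}{262}$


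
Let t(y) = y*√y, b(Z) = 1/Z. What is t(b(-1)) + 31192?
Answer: 31192 - I ≈ 31192.0 - 1.0*I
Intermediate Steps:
t(y) = y^(3/2)
t(b(-1)) + 31192 = (1/(-1))^(3/2) + 31192 = (-1)^(3/2) + 31192 = -I + 31192 = 31192 - I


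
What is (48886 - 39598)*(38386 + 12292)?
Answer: 470697264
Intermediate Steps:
(48886 - 39598)*(38386 + 12292) = 9288*50678 = 470697264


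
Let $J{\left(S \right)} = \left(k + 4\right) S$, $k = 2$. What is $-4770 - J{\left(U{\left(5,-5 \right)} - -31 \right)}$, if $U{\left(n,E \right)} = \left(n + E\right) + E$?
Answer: $-4926$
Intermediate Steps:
$U{\left(n,E \right)} = n + 2 E$ ($U{\left(n,E \right)} = \left(E + n\right) + E = n + 2 E$)
$J{\left(S \right)} = 6 S$ ($J{\left(S \right)} = \left(2 + 4\right) S = 6 S$)
$-4770 - J{\left(U{\left(5,-5 \right)} - -31 \right)} = -4770 - 6 \left(\left(5 + 2 \left(-5\right)\right) - -31\right) = -4770 - 6 \left(\left(5 - 10\right) + 31\right) = -4770 - 6 \left(-5 + 31\right) = -4770 - 6 \cdot 26 = -4770 - 156 = -4926$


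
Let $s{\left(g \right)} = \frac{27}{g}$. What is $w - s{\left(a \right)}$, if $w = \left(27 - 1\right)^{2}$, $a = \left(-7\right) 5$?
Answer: $\frac{23687}{35} \approx 676.77$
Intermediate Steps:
$a = -35$
$w = 676$ ($w = 26^{2} = 676$)
$w - s{\left(a \right)} = 676 - \frac{27}{-35} = 676 - 27 \left(- \frac{1}{35}\right) = 676 - - \frac{27}{35} = 676 + \frac{27}{35} = \frac{23687}{35}$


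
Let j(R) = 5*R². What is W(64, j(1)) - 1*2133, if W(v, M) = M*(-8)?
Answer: -2173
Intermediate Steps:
W(v, M) = -8*M
W(64, j(1)) - 1*2133 = -40*1² - 1*2133 = -40 - 2133 = -2173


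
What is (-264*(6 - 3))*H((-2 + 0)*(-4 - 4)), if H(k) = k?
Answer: -12672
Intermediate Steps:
(-264*(6 - 3))*H((-2 + 0)*(-4 - 4)) = (-264*(6 - 3))*((-2 + 0)*(-4 - 4)) = (-264*3)*(-2*(-8)) = -44*18*16 = -792*16 = -12672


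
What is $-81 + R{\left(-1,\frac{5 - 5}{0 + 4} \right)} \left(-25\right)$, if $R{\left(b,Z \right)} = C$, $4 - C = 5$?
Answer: $-56$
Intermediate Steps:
$C = -1$ ($C = 4 - 5 = -1$)
$R{\left(b,Z \right)} = -1$
$-81 + R{\left(-1,\frac{5 - 5}{0 + 4} \right)} \left(-25\right) = -81 - -25 = -81 + 25 = -56$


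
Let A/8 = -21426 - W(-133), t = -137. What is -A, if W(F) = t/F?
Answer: 22798360/133 ≈ 1.7142e+5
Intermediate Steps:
W(F) = -137/F
A = -22798360/133 (A = 8*(-21426 - (-137)/(-133)) = 8*(-21426 - (-137)*(-1)/133) = 8*(-21426 - 1*137/133) = 8*(-21426 - 137/133) = 8*(-2849795/133) = -22798360/133 ≈ -1.7142e+5)
-A = -1*(-22798360/133) = 22798360/133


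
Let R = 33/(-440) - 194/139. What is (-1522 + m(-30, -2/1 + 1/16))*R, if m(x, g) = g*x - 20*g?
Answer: 93225977/44480 ≈ 2095.9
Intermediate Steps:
R = -8177/5560 (R = 33*(-1/440) - 194*1/139 = -3/40 - 194/139 = -8177/5560 ≈ -1.4707)
m(x, g) = -20*g + g*x
(-1522 + m(-30, -2/1 + 1/16))*R = (-1522 + (-2/1 + 1/16)*(-20 - 30))*(-8177/5560) = (-1522 + (-2*1 + 1*(1/16))*(-50))*(-8177/5560) = (-1522 + (-2 + 1/16)*(-50))*(-8177/5560) = (-1522 - 31/16*(-50))*(-8177/5560) = (-1522 + 775/8)*(-8177/5560) = -11401/8*(-8177/5560) = 93225977/44480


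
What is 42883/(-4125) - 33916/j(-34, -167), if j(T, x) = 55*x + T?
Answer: -28381653/4225375 ≈ -6.7170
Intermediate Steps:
j(T, x) = T + 55*x
42883/(-4125) - 33916/j(-34, -167) = 42883/(-4125) - 33916/(-34 + 55*(-167)) = 42883*(-1/4125) - 33916/(-34 - 9185) = -42883/4125 - 33916/(-9219) = -42883/4125 - 33916*(-1/9219) = -42883/4125 + 33916/9219 = -28381653/4225375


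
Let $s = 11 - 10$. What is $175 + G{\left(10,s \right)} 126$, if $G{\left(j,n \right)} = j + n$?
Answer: $1561$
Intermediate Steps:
$s = 1$
$175 + G{\left(10,s \right)} 126 = 175 + \left(10 + 1\right) 126 = 175 + 11 \cdot 126 = 175 + 1386 = 1561$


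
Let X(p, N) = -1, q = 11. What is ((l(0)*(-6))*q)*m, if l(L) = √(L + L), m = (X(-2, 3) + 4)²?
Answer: 0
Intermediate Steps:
m = 9 (m = (-1 + 4)² = 3² = 9)
l(L) = √2*√L (l(L) = √(2*L) = √2*√L)
((l(0)*(-6))*q)*m = (((√2*√0)*(-6))*11)*9 = (((√2*0)*(-6))*11)*9 = ((0*(-6))*11)*9 = (0*11)*9 = 0*9 = 0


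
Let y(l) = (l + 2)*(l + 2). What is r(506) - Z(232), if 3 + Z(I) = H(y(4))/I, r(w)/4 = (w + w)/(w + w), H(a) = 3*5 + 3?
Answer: 803/116 ≈ 6.9224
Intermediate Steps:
y(l) = (2 + l)**2 (y(l) = (2 + l)*(2 + l) = (2 + l)**2)
H(a) = 18 (H(a) = 15 + 3 = 18)
r(w) = 4 (r(w) = 4*((w + w)/(w + w)) = 4*((2*w)/((2*w))) = 4*((2*w)*(1/(2*w))) = 4*1 = 4)
Z(I) = -3 + 18/I
r(506) - Z(232) = 4 - (-3 + 18/232) = 4 - (-3 + 18*(1/232)) = 4 - (-3 + 9/116) = 4 - 1*(-339/116) = 4 + 339/116 = 803/116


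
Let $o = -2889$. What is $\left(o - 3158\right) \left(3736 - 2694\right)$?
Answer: $-6300974$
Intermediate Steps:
$\left(o - 3158\right) \left(3736 - 2694\right) = \left(-2889 - 3158\right) \left(3736 - 2694\right) = \left(-6047\right) 1042 = -6300974$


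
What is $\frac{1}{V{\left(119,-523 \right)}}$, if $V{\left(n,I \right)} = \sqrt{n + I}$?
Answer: $- \frac{i \sqrt{101}}{202} \approx - 0.049752 i$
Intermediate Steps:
$V{\left(n,I \right)} = \sqrt{I + n}$
$\frac{1}{V{\left(119,-523 \right)}} = \frac{1}{\sqrt{-523 + 119}} = \frac{1}{\sqrt{-404}} = \frac{1}{2 i \sqrt{101}} = - \frac{i \sqrt{101}}{202}$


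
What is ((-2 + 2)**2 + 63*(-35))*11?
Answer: -24255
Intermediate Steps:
((-2 + 2)**2 + 63*(-35))*11 = (0**2 - 2205)*11 = (0 - 2205)*11 = -2205*11 = -24255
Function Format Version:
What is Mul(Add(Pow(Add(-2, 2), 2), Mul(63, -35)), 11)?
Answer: -24255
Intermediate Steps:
Mul(Add(Pow(Add(-2, 2), 2), Mul(63, -35)), 11) = Mul(Add(Pow(0, 2), -2205), 11) = Mul(Add(0, -2205), 11) = Mul(-2205, 11) = -24255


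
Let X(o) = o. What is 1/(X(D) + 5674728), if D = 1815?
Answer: 1/5676543 ≈ 1.7616e-7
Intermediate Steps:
1/(X(D) + 5674728) = 1/(1815 + 5674728) = 1/5676543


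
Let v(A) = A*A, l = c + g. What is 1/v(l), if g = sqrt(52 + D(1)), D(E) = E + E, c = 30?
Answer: 53/39762 - 5*sqrt(6)/19881 ≈ 0.00071689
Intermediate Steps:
D(E) = 2*E
g = 3*sqrt(6) (g = sqrt(52 + 2*1) = sqrt(52 + 2) = sqrt(54) = 3*sqrt(6) ≈ 7.3485)
l = 30 + 3*sqrt(6) ≈ 37.348
v(A) = A**2
1/v(l) = 1/((30 + 3*sqrt(6))**2) = (30 + 3*sqrt(6))**(-2)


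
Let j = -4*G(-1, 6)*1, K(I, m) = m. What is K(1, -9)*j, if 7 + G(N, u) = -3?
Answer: -360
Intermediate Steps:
G(N, u) = -10 (G(N, u) = -7 - 3 = -10)
j = 40 (j = -4*(-10)*1 = 40*1 = 40)
K(1, -9)*j = -9*40 = -360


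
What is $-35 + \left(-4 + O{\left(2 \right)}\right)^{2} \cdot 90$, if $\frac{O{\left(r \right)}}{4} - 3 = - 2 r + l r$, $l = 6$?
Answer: $143965$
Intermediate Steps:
$O{\left(r \right)} = 12 + 16 r$ ($O{\left(r \right)} = 12 + 4 \left(- 2 r + 6 r\right) = 12 + 4 \cdot 4 r = 12 + 16 r$)
$-35 + \left(-4 + O{\left(2 \right)}\right)^{2} \cdot 90 = -35 + \left(-4 + \left(12 + 16 \cdot 2\right)\right)^{2} \cdot 90 = -35 + \left(-4 + \left(12 + 32\right)\right)^{2} \cdot 90 = -35 + \left(-4 + 44\right)^{2} \cdot 90 = -35 + 40^{2} \cdot 90 = -35 + 1600 \cdot 90 = -35 + 144000 = 143965$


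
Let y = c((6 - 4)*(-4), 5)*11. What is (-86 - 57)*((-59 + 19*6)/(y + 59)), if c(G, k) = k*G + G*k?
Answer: 7865/821 ≈ 9.5798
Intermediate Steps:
c(G, k) = 2*G*k (c(G, k) = G*k + G*k = 2*G*k)
y = -880 (y = (2*((6 - 4)*(-4))*5)*11 = (2*(2*(-4))*5)*11 = (2*(-8)*5)*11 = -80*11 = -880)
(-86 - 57)*((-59 + 19*6)/(y + 59)) = (-86 - 57)*((-59 + 19*6)/(-880 + 59)) = -143*(-59 + 114)/(-821) = -7865*(-1)/821 = -143*(-55/821) = 7865/821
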